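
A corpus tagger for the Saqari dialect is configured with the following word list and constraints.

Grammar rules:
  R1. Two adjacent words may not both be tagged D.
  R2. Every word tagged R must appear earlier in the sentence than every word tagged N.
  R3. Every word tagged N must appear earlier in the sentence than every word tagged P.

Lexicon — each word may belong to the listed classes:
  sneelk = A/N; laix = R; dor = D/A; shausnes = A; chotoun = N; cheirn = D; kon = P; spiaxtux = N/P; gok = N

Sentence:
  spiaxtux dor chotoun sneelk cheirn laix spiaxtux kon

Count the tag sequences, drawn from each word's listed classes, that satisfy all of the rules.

0

Candidates per position — 1:spiaxtux {N,P}; 2:dor {D,A}; 3:chotoun {N}; 4:sneelk {A,N}; 5:cheirn {D}; 6:laix {R}; 7:spiaxtux {N,P}; 8:kon {P}.
There are 16 candidate sequences in total.
Rule 2 cannot be satisfied by any choice of tags from the lexicon.
So there is no consistent tagging.
Count = 0.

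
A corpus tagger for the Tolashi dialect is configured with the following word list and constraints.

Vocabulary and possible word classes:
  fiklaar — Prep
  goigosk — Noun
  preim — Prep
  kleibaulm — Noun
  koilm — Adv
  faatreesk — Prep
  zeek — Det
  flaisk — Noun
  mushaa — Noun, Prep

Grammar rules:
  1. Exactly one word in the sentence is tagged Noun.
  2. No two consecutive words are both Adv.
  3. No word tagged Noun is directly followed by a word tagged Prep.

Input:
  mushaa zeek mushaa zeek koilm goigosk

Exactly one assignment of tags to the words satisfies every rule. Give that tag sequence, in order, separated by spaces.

Candidates per position — 1:mushaa {Noun,Prep}; 2:zeek {Det}; 3:mushaa {Noun,Prep}; 4:zeek {Det}; 5:koilm {Adv}; 6:goigosk {Noun}.
If word 1 were Noun, no tagging could satisfy rule 1; so word 1 is Prep.
If word 3 were Noun, no tagging could satisfy rule 1; so word 3 is Prep.
That leaves exactly one tagging: Prep Det Prep Det Adv Noun.
Checking: rule 1 ok; rule 2 ok; rule 3 ok.

Prep Det Prep Det Adv Noun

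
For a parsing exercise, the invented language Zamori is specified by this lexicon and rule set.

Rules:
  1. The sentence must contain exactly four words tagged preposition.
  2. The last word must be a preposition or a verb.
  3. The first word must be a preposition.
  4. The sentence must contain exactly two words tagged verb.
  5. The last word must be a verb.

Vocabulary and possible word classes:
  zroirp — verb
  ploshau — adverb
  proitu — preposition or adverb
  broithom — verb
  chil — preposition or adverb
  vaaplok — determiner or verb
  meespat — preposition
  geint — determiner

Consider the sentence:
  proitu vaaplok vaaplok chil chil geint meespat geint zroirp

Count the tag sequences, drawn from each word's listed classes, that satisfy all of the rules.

Candidates per position — 1:proitu {preposition,adverb}; 2:vaaplok {determiner,verb}; 3:vaaplok {determiner,verb}; 4:chil {preposition,adverb}; 5:chil {preposition,adverb}; 6:geint {determiner}; 7:meespat {preposition}; 8:geint {determiner}; 9:zroirp {verb}.
There are 32 candidate sequences in total.
The sequences that satisfy every rule: preposition determiner verb preposition preposition determiner preposition determiner verb; preposition verb determiner preposition preposition determiner preposition determiner verb.
Count = 2.

2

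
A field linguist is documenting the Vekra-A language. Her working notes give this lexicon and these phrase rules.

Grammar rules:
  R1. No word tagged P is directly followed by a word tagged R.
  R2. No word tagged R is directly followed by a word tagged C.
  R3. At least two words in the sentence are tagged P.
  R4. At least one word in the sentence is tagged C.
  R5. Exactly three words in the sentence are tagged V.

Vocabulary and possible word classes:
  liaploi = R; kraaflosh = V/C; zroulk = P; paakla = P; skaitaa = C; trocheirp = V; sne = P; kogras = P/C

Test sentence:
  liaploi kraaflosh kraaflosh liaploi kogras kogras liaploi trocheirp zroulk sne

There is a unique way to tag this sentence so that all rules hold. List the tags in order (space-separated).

Candidates per position — 1:liaploi {R}; 2:kraaflosh {V,C}; 3:kraaflosh {V,C}; 4:liaploi {R}; 5:kogras {P,C}; 6:kogras {P,C}; 7:liaploi {R}; 8:trocheirp {V}; 9:zroulk {P}; 10:sne {P}.
Word 2 cannot be C — rule 2 would then fail for every completion. It is V.
Word 3 cannot be C — rule 5 would then fail for every completion. It is V.
Word 5 cannot be C — rule 2 would then fail for every completion. It is P.
Word 6 cannot be P — rule 1 would then fail for every completion. It is C.
So the tagging must be: R V V R P C R V P P.
Verifying each rule — rule 1 ok; rule 2 ok; rule 3 ok; rule 4 ok; rule 5 ok.

R V V R P C R V P P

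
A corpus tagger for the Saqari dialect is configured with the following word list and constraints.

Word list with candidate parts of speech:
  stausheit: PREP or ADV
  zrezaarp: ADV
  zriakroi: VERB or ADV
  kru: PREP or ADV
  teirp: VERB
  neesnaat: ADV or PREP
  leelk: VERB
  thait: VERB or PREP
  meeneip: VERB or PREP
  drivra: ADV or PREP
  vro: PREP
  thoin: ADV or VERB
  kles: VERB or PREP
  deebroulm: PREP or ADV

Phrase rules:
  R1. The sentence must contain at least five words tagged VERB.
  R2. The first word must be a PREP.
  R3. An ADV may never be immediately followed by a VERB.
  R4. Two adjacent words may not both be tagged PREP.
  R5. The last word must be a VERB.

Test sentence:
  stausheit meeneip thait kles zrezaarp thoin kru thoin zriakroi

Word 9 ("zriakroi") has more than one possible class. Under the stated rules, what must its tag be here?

VERB

Candidates per position — 1:stausheit {PREP,ADV}; 2:meeneip {VERB,PREP}; 3:thait {VERB,PREP}; 4:kles {VERB,PREP}; 5:zrezaarp {ADV}; 6:thoin {ADV,VERB}; 7:kru {PREP,ADV}; 8:thoin {ADV,VERB}; 9:zriakroi {VERB,ADV}.
Position 1: tagging it ADV would leave rule 2 unsatisfiable, so it must be PREP.
Position 2: tagging it PREP would leave rule 4 unsatisfiable, so it must be VERB.
Position 6: tagging it VERB would leave rule 3 unsatisfiable, so it must be ADV.
Position 8: tagging it ADV would leave rule 1 unsatisfiable, so it must be VERB.
Position 9: tagging it ADV would leave rule 1 unsatisfiable, so it must be VERB.
Position 3: tagging it PREP would leave rule 1 unsatisfiable, so it must be VERB.
Position 4: tagging it PREP would leave rule 1 unsatisfiable, so it must be VERB.
Position 7: tagging it ADV would leave rule 3 unsatisfiable, so it must be PREP.
That leaves exactly one tagging: PREP VERB VERB VERB ADV ADV PREP VERB VERB.
Checking: rule 1 satisfied; rule 2 satisfied; rule 3 satisfied; rule 4 satisfied; rule 5 satisfied.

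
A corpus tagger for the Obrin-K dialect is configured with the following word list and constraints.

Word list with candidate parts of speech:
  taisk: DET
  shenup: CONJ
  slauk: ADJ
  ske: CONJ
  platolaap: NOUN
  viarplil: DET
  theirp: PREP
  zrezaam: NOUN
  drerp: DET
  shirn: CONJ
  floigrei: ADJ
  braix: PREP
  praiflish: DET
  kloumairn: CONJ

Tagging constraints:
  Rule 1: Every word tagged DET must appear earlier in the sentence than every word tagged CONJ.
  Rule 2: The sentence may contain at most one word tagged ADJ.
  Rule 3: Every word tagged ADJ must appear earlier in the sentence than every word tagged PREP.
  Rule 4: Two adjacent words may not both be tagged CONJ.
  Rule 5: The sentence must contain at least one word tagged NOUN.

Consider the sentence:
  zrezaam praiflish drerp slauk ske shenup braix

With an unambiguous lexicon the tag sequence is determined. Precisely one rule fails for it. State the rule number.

4

Fixed tagging: NOUN DET DET ADJ CONJ CONJ PREP.
Rule check: R1 ok, R2 ok, R3 ok, R4 fails, R5 ok.
Only rule 4 fails.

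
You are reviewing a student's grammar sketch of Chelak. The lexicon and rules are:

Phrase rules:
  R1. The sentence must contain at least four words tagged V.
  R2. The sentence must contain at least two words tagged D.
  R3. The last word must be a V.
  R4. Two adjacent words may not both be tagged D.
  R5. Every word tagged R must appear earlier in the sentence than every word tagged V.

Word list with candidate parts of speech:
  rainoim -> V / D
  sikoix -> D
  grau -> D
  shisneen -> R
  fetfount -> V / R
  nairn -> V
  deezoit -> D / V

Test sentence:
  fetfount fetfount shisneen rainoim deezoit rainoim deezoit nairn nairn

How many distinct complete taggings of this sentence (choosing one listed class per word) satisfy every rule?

Candidates per position — 1:fetfount {V,R}; 2:fetfount {V,R}; 3:shisneen {R}; 4:rainoim {V,D}; 5:deezoit {D,V}; 6:rainoim {V,D}; 7:deezoit {D,V}; 8:nairn {V}; 9:nairn {V}.
There are 64 candidate sequences in total.
The sequences that satisfy every rule: R R R V D V D V V; R R R D V V D V V; R R R D V D V V V.
Count = 3.

3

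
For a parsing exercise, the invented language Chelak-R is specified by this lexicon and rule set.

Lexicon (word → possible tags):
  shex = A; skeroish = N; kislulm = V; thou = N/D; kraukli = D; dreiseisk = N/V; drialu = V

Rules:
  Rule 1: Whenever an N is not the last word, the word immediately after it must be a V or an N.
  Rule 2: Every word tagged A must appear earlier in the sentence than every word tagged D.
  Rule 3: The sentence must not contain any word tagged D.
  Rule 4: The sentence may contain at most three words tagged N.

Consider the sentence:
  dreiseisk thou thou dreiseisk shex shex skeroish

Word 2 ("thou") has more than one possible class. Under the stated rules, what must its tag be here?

Candidates per position — 1:dreiseisk {N,V}; 2:thou {N,D}; 3:thou {N,D}; 4:dreiseisk {N,V}; 5:shex {A}; 6:shex {A}; 7:skeroish {N}.
Word 2 cannot be D — rule 2 would then fail for every completion. It is N.
Word 3 cannot be D — rule 1 would then fail for every completion. It is N.
Word 4 cannot be N — rule 1 would then fail for every completion. It is V.
Word 1 cannot be N — rule 4 would then fail for every completion. It is V.
So the tagging must be: V N N V A A N.
Check: rule 1 ok; rule 2 ok; rule 3 ok; rule 4 ok.

N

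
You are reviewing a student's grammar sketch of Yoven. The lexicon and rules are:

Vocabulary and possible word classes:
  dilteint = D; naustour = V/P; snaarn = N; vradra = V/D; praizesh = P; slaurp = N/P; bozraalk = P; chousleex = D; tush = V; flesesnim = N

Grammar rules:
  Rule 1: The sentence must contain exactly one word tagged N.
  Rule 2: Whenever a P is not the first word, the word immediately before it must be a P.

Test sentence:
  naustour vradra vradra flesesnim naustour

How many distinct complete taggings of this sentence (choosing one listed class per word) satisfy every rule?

Candidates per position — 1:naustour {V,P}; 2:vradra {V,D}; 3:vradra {V,D}; 4:flesesnim {N}; 5:naustour {V,P}.
There are 16 candidate sequences in total.
Checking each against the rules leaves 8 sequences.
Count = 8.

8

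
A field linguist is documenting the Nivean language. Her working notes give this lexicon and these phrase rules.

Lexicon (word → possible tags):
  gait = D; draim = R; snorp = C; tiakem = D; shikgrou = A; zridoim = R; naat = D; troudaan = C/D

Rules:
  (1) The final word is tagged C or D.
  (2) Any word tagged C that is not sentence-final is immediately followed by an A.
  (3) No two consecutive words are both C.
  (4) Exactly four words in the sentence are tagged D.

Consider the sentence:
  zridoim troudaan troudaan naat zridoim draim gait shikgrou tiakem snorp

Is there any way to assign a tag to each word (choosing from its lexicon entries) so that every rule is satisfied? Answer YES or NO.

Candidates per position — 1:zridoim {R}; 2:troudaan {C,D}; 3:troudaan {C,D}; 4:naat {D}; 5:zridoim {R}; 6:draim {R}; 7:gait {D}; 8:shikgrou {A}; 9:tiakem {D}; 10:snorp {C}.
Every candidate sequence violates at least one rule; no consistent tagging exists.

NO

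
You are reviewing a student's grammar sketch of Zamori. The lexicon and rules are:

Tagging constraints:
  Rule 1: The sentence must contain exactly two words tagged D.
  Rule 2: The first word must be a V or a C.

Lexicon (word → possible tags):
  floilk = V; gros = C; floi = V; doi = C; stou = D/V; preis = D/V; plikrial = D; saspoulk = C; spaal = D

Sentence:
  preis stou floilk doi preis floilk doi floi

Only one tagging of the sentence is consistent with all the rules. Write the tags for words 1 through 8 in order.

Candidates per position — 1:preis {D,V}; 2:stou {D,V}; 3:floilk {V}; 4:doi {C}; 5:preis {D,V}; 6:floilk {V}; 7:doi {C}; 8:floi {V}.
At position 1, choosing D makes rule 2 impossible to satisfy; hence V.
At position 2, choosing V makes rule 1 impossible to satisfy; hence D.
At position 5, choosing V makes rule 1 impossible to satisfy; hence D.
The unique satisfying tagging is: V D V C D V C V.
Rule-by-rule: rule 1 ✓; rule 2 ✓.

V D V C D V C V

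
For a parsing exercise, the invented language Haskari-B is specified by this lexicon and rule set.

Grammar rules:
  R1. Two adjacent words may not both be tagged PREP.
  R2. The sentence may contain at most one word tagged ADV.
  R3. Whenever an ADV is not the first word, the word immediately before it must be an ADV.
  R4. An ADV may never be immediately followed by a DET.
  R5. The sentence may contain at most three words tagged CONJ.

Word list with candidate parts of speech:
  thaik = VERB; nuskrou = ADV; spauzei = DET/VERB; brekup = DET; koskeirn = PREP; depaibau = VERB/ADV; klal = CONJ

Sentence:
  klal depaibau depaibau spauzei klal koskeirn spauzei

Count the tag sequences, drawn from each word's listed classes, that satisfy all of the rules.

4

Candidates per position — 1:klal {CONJ}; 2:depaibau {VERB,ADV}; 3:depaibau {VERB,ADV}; 4:spauzei {DET,VERB}; 5:klal {CONJ}; 6:koskeirn {PREP}; 7:spauzei {DET,VERB}.
There are 16 candidate sequences in total.
The sequences that satisfy every rule: CONJ VERB VERB DET CONJ PREP DET; CONJ VERB VERB DET CONJ PREP VERB; CONJ VERB VERB VERB CONJ PREP DET; CONJ VERB VERB VERB CONJ PREP VERB.
Count = 4.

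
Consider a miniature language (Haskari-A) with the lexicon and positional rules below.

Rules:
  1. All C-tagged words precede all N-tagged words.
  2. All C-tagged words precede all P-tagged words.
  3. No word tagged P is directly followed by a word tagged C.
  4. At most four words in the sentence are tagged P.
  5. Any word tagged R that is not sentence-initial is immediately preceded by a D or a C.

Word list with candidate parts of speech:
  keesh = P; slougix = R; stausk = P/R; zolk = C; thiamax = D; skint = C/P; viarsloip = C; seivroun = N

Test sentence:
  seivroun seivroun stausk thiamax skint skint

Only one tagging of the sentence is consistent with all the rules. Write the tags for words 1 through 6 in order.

Candidates per position — 1:seivroun {N}; 2:seivroun {N}; 3:stausk {P,R}; 4:thiamax {D}; 5:skint {C,P}; 6:skint {C,P}.
Word 3 cannot be R — rule 5 would then fail for every completion. It is P.
Word 5 cannot be C — rule 1 would then fail for every completion. It is P.
Word 6 cannot be C — rule 1 would then fail for every completion. It is P.
The unique satisfying tagging is: N N P D P P.
Rule-by-rule: rule 1 ✓; rule 2 ✓; rule 3 ✓; rule 4 ✓; rule 5 ✓.

N N P D P P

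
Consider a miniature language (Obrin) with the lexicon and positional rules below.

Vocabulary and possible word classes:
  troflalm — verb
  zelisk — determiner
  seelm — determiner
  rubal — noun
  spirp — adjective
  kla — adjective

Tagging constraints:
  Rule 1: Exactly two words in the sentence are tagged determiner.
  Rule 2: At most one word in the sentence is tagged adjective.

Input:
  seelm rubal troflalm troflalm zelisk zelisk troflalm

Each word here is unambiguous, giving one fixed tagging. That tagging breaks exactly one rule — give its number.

Fixed tagging: determiner noun verb verb determiner determiner verb.
Rule check: R1 fail, R2 pass.
Only rule 1 fails.

1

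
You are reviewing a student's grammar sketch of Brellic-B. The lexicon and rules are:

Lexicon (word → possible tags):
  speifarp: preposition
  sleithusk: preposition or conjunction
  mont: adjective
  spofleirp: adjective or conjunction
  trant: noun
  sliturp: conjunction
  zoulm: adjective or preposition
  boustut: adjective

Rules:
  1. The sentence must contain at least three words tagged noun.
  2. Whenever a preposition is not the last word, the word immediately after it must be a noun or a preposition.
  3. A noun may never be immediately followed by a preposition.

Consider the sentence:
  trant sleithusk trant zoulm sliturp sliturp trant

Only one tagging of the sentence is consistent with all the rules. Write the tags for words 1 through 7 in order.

Candidates per position — 1:trant {noun}; 2:sleithusk {preposition,conjunction}; 3:trant {noun}; 4:zoulm {adjective,preposition}; 5:sliturp {conjunction}; 6:sliturp {conjunction}; 7:trant {noun}.
If word 2 were preposition, no tagging could satisfy rule 3; so word 2 is conjunction.
If word 4 were preposition, no tagging could satisfy rule 2; so word 4 is adjective.
The only consistent sequence is: noun conjunction noun adjective conjunction conjunction noun.
Checking: rule 1 holds; rule 2 holds; rule 3 holds.

noun conjunction noun adjective conjunction conjunction noun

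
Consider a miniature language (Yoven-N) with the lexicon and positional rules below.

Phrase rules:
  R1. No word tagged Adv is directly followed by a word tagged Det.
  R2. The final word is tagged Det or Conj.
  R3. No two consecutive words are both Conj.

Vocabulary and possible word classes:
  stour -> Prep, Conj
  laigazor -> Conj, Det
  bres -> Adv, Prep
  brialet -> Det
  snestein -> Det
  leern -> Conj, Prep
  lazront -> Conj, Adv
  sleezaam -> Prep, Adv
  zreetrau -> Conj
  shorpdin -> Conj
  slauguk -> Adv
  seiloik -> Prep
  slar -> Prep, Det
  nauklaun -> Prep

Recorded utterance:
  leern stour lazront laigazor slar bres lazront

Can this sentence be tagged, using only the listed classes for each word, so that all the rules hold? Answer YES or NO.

Candidates per position — 1:leern {Conj,Prep}; 2:stour {Prep,Conj}; 3:lazront {Conj,Adv}; 4:laigazor {Conj,Det}; 5:slar {Prep,Det}; 6:bres {Adv,Prep}; 7:lazront {Conj,Adv}.
One satisfying assignment: Prep Conj Adv Conj Det Prep Conj.
Rule-by-rule: rule 1 ✓; rule 2 ✓; rule 3 ✓.

YES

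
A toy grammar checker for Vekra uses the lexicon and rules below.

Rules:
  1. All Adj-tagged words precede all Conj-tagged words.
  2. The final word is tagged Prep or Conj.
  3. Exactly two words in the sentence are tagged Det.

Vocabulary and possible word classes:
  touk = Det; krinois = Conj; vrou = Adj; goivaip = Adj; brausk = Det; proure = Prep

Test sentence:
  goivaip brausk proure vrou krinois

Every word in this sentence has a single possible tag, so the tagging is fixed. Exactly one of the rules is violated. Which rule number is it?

Fixed tagging: Adj Det Prep Adj Conj.
Rule check: R1 pass, R2 pass, R3 fail.
Only rule 3 fails.

3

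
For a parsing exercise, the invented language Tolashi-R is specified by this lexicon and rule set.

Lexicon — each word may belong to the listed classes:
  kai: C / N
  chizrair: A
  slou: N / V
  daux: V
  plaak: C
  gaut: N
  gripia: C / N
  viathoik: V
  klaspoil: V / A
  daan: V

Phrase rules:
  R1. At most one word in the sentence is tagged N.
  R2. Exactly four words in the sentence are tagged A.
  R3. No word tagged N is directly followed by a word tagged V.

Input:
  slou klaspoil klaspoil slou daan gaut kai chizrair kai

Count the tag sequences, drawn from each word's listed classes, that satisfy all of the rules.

0

Candidates per position — 1:slou {N,V}; 2:klaspoil {V,A}; 3:klaspoil {V,A}; 4:slou {N,V}; 5:daan {V}; 6:gaut {N}; 7:kai {C,N}; 8:chizrair {A}; 9:kai {C,N}.
There are 64 candidate sequences in total.
Rule 2 cannot be satisfied by any choice of tags from the lexicon.
So there is no consistent tagging.
Count = 0.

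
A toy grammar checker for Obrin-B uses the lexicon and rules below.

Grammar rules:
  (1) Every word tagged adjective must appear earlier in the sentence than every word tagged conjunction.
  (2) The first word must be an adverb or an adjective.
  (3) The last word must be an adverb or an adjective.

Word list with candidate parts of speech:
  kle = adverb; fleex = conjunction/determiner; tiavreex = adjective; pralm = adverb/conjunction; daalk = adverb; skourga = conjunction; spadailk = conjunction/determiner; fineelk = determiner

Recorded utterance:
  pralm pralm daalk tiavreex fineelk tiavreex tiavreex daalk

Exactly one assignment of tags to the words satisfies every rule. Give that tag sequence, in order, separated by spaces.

adverb adverb adverb adjective determiner adjective adjective adverb

Candidates per position — 1:pralm {adverb,conjunction}; 2:pralm {adverb,conjunction}; 3:daalk {adverb}; 4:tiavreex {adjective}; 5:fineelk {determiner}; 6:tiavreex {adjective}; 7:tiavreex {adjective}; 8:daalk {adverb}.
At position 1, choosing conjunction makes rule 1 impossible to satisfy; hence adverb.
At position 2, choosing conjunction makes rule 1 impossible to satisfy; hence adverb.
The unique satisfying tagging is: adverb adverb adverb adjective determiner adjective adjective adverb.
Checking: rule 1 holds; rule 2 holds; rule 3 holds.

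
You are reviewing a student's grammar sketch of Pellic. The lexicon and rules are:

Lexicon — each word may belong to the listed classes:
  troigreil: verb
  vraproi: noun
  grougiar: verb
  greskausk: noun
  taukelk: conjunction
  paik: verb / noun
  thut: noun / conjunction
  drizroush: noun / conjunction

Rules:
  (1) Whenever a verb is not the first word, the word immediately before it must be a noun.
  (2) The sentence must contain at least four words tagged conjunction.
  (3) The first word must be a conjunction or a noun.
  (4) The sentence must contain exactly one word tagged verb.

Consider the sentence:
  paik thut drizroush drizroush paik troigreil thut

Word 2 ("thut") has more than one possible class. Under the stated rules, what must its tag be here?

conjunction

Candidates per position — 1:paik {verb,noun}; 2:thut {noun,conjunction}; 3:drizroush {noun,conjunction}; 4:drizroush {noun,conjunction}; 5:paik {verb,noun}; 6:troigreil {verb}; 7:thut {noun,conjunction}.
Word 1 cannot be verb — rule 3 would then fail for every completion. It is noun.
Word 2 cannot be noun — rule 2 would then fail for every completion. It is conjunction.
Word 3 cannot be noun — rule 2 would then fail for every completion. It is conjunction.
Word 4 cannot be noun — rule 2 would then fail for every completion. It is conjunction.
Word 5 cannot be verb — rule 1 would then fail for every completion. It is noun.
Word 7 cannot be noun — rule 2 would then fail for every completion. It is conjunction.
So the tagging must be: noun conjunction conjunction conjunction noun verb conjunction.
Check: rule 1 holds; rule 2 holds; rule 3 holds; rule 4 holds.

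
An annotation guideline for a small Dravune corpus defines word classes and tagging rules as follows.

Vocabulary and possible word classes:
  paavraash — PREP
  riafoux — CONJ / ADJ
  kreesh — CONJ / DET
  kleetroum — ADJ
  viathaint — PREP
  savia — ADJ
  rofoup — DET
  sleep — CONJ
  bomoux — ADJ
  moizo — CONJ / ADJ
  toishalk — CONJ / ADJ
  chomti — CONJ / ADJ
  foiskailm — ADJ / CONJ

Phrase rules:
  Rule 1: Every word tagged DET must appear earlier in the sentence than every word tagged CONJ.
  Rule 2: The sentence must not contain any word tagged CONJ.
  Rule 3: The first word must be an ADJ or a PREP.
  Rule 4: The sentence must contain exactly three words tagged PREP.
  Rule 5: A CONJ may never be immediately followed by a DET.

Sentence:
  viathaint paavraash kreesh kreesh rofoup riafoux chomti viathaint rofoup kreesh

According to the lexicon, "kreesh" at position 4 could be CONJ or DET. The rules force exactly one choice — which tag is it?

DET

Candidates per position — 1:viathaint {PREP}; 2:paavraash {PREP}; 3:kreesh {CONJ,DET}; 4:kreesh {CONJ,DET}; 5:rofoup {DET}; 6:riafoux {CONJ,ADJ}; 7:chomti {CONJ,ADJ}; 8:viathaint {PREP}; 9:rofoup {DET}; 10:kreesh {CONJ,DET}.
Position 3: CONJ is ruled out by rule 1; that leaves DET.
Position 4: CONJ is ruled out by rule 1; that leaves DET.
Position 6: CONJ is ruled out by rule 1; that leaves ADJ.
Position 7: CONJ is ruled out by rule 1; that leaves ADJ.
Position 10: CONJ is ruled out by rule 2; that leaves DET.
That leaves exactly one tagging: PREP PREP DET DET DET ADJ ADJ PREP DET DET.
Rule-by-rule: rule 1 ✓; rule 2 ✓; rule 3 ✓; rule 4 ✓; rule 5 ✓.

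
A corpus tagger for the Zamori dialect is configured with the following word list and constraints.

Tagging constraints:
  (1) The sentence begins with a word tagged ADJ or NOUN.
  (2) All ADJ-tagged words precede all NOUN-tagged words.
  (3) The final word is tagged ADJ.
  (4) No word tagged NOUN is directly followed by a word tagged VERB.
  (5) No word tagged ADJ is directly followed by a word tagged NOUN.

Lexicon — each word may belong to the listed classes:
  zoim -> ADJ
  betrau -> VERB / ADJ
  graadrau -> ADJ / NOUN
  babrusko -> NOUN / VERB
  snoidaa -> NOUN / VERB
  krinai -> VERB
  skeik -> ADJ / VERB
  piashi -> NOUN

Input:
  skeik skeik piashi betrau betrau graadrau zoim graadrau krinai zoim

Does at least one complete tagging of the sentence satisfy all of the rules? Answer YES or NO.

NO

Candidates per position — 1:skeik {ADJ,VERB}; 2:skeik {ADJ,VERB}; 3:piashi {NOUN}; 4:betrau {VERB,ADJ}; 5:betrau {VERB,ADJ}; 6:graadrau {ADJ,NOUN}; 7:zoim {ADJ}; 8:graadrau {ADJ,NOUN}; 9:krinai {VERB}; 10:zoim {ADJ}.
Rule 2 cannot be satisfied by any choice of tags from the lexicon.
So there is no consistent tagging.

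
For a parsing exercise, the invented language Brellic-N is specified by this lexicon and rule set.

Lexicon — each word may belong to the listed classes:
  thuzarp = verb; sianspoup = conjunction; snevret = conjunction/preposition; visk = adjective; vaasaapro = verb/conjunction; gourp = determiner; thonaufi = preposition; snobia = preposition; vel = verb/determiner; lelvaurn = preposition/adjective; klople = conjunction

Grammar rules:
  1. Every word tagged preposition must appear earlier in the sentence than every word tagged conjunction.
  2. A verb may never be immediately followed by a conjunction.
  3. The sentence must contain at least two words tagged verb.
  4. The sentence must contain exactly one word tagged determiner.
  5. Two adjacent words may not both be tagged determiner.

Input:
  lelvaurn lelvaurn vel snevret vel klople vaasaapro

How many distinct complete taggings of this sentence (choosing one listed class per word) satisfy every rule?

Candidates per position — 1:lelvaurn {preposition,adjective}; 2:lelvaurn {preposition,adjective}; 3:vel {verb,determiner}; 4:snevret {conjunction,preposition}; 5:vel {verb,determiner}; 6:klople {conjunction}; 7:vaasaapro {verb,conjunction}.
There are 64 candidate sequences in total.
The sequences that satisfy every rule: preposition preposition verb preposition determiner conjunction verb; preposition adjective verb preposition determiner conjunction verb; adjective preposition verb preposition determiner conjunction verb; adjective adjective verb preposition determiner conjunction verb.
Count = 4.

4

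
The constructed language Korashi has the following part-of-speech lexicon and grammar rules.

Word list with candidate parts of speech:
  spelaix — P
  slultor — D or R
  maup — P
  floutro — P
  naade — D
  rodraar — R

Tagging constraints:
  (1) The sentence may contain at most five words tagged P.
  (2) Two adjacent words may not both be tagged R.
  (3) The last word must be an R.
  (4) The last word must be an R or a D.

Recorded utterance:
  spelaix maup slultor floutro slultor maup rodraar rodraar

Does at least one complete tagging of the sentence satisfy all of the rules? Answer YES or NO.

NO

Candidates per position — 1:spelaix {P}; 2:maup {P}; 3:slultor {D,R}; 4:floutro {P}; 5:slultor {D,R}; 6:maup {P}; 7:rodraar {R}; 8:rodraar {R}.
Rule 2 cannot be satisfied by any choice of tags from the lexicon.
So there is no consistent tagging.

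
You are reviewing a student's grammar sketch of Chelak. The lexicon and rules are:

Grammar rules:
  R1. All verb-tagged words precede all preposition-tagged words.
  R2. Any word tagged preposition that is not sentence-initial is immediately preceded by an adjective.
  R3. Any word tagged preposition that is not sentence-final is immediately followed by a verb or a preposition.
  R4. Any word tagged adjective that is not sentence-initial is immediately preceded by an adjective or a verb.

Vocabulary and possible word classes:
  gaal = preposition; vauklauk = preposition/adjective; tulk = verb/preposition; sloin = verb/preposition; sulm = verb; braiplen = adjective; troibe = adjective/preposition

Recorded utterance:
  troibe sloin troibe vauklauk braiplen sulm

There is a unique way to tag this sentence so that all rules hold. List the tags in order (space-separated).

Candidates per position — 1:troibe {adjective,preposition}; 2:sloin {verb,preposition}; 3:troibe {adjective,preposition}; 4:vauklauk {preposition,adjective}; 5:braiplen {adjective}; 6:sulm {verb}.
If word 1 were preposition, no tagging could satisfy rule 1; so word 1 is adjective.
If word 2 were preposition, no tagging could satisfy rule 1; so word 2 is verb.
If word 3 were preposition, no tagging could satisfy rule 1; so word 3 is adjective.
If word 4 were preposition, no tagging could satisfy rule 1; so word 4 is adjective.
That leaves exactly one tagging: adjective verb adjective adjective adjective verb.
Checking: rule 1 holds; rule 2 holds; rule 3 holds; rule 4 holds.

adjective verb adjective adjective adjective verb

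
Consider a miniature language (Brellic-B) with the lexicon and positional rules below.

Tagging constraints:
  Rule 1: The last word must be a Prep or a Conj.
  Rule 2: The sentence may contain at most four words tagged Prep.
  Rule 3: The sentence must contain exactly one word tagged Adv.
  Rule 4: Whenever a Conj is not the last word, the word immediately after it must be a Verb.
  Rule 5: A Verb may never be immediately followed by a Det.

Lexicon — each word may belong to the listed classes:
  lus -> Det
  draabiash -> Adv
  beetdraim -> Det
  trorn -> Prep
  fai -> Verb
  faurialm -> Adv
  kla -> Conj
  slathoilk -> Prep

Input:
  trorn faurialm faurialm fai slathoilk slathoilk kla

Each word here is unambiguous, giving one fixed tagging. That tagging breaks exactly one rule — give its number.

3

Fixed tagging: Prep Adv Adv Verb Prep Prep Conj.
Rule check: R1 ✓, R2 ✓, R3 ✗, R4 ✓, R5 ✓.
Only rule 3 fails.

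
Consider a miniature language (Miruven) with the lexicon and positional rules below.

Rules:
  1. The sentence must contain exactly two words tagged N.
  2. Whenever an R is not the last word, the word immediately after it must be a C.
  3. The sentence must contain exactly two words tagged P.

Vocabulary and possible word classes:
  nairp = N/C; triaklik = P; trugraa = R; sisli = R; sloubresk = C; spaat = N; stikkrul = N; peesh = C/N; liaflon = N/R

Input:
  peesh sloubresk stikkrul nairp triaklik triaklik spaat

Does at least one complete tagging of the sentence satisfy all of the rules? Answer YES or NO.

Candidates per position — 1:peesh {C,N}; 2:sloubresk {C}; 3:stikkrul {N}; 4:nairp {N,C}; 5:triaklik {P}; 6:triaklik {P}; 7:spaat {N}.
One satisfying assignment: C C N C P P N.
Check: rule 1 ✓; rule 2 ✓; rule 3 ✓.

YES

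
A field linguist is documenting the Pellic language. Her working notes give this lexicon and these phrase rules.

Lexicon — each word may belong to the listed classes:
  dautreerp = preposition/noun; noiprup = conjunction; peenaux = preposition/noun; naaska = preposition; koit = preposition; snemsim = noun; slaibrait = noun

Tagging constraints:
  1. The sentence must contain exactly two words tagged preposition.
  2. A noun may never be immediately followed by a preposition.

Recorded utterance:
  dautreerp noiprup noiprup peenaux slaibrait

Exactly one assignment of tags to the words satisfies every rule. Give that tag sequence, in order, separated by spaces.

Candidates per position — 1:dautreerp {preposition,noun}; 2:noiprup {conjunction}; 3:noiprup {conjunction}; 4:peenaux {preposition,noun}; 5:slaibrait {noun}.
Position 1: tagging it noun would leave rule 1 unsatisfiable, so it must be preposition.
Position 4: tagging it noun would leave rule 1 unsatisfiable, so it must be preposition.
The only consistent sequence is: preposition conjunction conjunction preposition noun.
Check: rule 1 satisfied; rule 2 satisfied.

preposition conjunction conjunction preposition noun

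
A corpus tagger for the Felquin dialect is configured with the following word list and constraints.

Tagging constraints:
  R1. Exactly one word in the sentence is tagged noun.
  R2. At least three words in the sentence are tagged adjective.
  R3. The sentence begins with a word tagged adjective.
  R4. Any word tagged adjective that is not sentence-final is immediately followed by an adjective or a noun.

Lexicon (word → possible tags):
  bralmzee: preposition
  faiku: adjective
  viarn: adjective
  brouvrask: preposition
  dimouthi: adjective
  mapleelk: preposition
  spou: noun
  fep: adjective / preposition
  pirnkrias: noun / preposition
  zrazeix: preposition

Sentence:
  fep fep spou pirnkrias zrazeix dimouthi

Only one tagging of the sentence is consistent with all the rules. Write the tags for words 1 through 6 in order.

adjective adjective noun preposition preposition adjective

Candidates per position — 1:fep {adjective,preposition}; 2:fep {adjective,preposition}; 3:spou {noun}; 4:pirnkrias {noun,preposition}; 5:zrazeix {preposition}; 6:dimouthi {adjective}.
Word 1 cannot be preposition — rule 2 would then fail for every completion. It is adjective.
Word 2 cannot be preposition — rule 2 would then fail for every completion. It is adjective.
Word 4 cannot be noun — rule 1 would then fail for every completion. It is preposition.
The only consistent sequence is: adjective adjective noun preposition preposition adjective.
Verifying each rule — rule 1 ✓; rule 2 ✓; rule 3 ✓; rule 4 ✓.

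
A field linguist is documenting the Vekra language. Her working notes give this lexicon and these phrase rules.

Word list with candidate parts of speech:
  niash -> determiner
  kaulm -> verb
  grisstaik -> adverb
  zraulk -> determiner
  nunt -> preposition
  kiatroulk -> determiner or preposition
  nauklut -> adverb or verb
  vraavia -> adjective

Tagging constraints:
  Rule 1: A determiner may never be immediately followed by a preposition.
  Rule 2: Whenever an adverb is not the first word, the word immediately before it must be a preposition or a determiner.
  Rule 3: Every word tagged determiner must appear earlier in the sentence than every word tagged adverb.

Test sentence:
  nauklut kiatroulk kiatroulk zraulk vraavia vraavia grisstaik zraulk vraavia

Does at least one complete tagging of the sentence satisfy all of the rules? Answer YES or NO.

Candidates per position — 1:nauklut {adverb,verb}; 2:kiatroulk {determiner,preposition}; 3:kiatroulk {determiner,preposition}; 4:zraulk {determiner}; 5:vraavia {adjective}; 6:vraavia {adjective}; 7:grisstaik {adverb}; 8:zraulk {determiner}; 9:vraavia {adjective}.
Rule 2 cannot be satisfied by any choice of tags from the lexicon.
So there is no consistent tagging.

NO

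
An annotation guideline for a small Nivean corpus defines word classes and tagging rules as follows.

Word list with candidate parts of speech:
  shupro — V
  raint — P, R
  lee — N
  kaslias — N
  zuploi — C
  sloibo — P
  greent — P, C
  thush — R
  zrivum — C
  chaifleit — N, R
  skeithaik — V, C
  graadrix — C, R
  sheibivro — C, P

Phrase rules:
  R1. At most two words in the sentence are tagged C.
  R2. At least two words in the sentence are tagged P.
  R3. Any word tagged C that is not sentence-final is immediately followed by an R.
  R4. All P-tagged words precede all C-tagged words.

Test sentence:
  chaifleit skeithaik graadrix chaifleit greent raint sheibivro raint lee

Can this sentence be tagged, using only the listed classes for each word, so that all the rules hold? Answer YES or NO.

YES

Candidates per position — 1:chaifleit {N,R}; 2:skeithaik {V,C}; 3:graadrix {C,R}; 4:chaifleit {N,R}; 5:greent {P,C}; 6:raint {P,R}; 7:sheibivro {C,P}; 8:raint {P,R}; 9:lee {N}.
One satisfying assignment: R V R R P P C R N.
Verifying each rule — rule 1 ✓; rule 2 ✓; rule 3 ✓; rule 4 ✓.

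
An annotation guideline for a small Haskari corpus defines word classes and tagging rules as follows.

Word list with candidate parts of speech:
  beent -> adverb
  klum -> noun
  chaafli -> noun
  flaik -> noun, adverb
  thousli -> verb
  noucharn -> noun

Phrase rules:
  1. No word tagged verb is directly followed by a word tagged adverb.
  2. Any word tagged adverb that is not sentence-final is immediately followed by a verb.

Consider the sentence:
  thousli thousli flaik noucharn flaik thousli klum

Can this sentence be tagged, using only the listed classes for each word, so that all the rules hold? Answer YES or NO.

Candidates per position — 1:thousli {verb}; 2:thousli {verb}; 3:flaik {noun,adverb}; 4:noucharn {noun}; 5:flaik {noun,adverb}; 6:thousli {verb}; 7:klum {noun}.
One satisfying assignment: verb verb noun noun adverb verb noun.
Check: rule 1 ✓; rule 2 ✓.

YES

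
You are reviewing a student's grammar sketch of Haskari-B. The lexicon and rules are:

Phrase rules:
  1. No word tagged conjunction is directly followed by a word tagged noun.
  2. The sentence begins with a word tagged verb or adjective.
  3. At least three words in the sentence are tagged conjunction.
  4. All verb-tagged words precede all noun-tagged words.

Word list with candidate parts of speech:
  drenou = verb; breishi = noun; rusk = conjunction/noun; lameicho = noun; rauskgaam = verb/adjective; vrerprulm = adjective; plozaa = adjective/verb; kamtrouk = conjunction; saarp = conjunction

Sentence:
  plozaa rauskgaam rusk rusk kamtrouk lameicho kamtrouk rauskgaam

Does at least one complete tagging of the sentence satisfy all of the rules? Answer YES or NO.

NO

Candidates per position — 1:plozaa {adjective,verb}; 2:rauskgaam {verb,adjective}; 3:rusk {conjunction,noun}; 4:rusk {conjunction,noun}; 5:kamtrouk {conjunction}; 6:lameicho {noun}; 7:kamtrouk {conjunction}; 8:rauskgaam {verb,adjective}.
Rule 1 cannot be satisfied by any choice of tags from the lexicon.
So there is no consistent tagging.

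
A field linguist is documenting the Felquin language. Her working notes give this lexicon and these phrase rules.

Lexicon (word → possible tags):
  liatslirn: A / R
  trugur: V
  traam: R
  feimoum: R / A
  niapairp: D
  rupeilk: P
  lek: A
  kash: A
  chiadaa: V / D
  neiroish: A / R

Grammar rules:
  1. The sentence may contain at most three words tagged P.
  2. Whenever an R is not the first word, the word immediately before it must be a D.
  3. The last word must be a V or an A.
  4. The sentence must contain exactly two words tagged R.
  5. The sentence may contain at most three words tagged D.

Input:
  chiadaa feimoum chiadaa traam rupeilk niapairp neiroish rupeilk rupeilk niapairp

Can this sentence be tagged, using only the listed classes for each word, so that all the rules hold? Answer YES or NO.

Candidates per position — 1:chiadaa {V,D}; 2:feimoum {R,A}; 3:chiadaa {V,D}; 4:traam {R}; 5:rupeilk {P}; 6:niapairp {D}; 7:neiroish {A,R}; 8:rupeilk {P}; 9:rupeilk {P}; 10:niapairp {D}.
Rule 3 cannot be satisfied by any choice of tags from the lexicon.
So there is no consistent tagging.

NO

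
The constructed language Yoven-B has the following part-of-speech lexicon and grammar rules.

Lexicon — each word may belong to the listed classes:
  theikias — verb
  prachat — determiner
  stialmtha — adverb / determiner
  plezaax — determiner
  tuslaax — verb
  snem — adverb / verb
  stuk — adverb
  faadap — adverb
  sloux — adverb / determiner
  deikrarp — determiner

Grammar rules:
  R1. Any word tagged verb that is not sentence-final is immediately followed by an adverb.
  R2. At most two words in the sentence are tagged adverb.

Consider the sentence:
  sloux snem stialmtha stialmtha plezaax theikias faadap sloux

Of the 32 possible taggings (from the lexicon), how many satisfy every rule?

2

Candidates per position — 1:sloux {adverb,determiner}; 2:snem {adverb,verb}; 3:stialmtha {adverb,determiner}; 4:stialmtha {adverb,determiner}; 5:plezaax {determiner}; 6:theikias {verb}; 7:faadap {adverb}; 8:sloux {adverb,determiner}.
There are 32 candidate sequences in total.
The sequences that satisfy every rule: determiner adverb determiner determiner determiner verb adverb determiner; determiner verb adverb determiner determiner verb adverb determiner.
Count = 2.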